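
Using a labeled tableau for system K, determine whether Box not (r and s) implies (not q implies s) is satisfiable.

1. Box not (r and s) implies (not q implies s), u
2. not q implies s, u   [implies-rule on 1 (branches; this branch)]
3. s, u   [implies-rule on 2 (branches; this branch)]

Satisfiable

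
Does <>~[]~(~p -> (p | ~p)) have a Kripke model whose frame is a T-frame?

Yes, satisfiable

1. <>~[]~(~p -> (p | ~p)), w0
2. ~[]~(~p -> (p | ~p)), w1
3. ~p -> (p | ~p), w2
4. p | ~p, w2
5. ~p, w2
Accessibility: w0Rw0, w0Rw1, w1Rw1, w1Rw2, w2Rw2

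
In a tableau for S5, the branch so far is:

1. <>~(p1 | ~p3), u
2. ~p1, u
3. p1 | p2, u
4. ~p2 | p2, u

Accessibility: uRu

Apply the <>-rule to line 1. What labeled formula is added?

a fresh world v with uRv, and ~(p1 | ~p3) at v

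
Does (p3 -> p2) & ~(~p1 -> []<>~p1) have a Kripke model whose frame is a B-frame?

1. (p3 -> p2) & ~(~p1 -> []<>~p1), 0
2. p3 -> p2, 0
3. ~(~p1 -> []<>~p1), 0
4. ~p1, 0
5. ~[]<>~p1, 0
6. p2, 0
7. ~<>~p1, 1
8. p1, 0
Accessibility: 0R0, 0R1, 1R0, 1R1
Branch closes: p1 and ~p1 both at 0.
All branches of the tableau close; one closing branch shown above.

Unsatisfiable (every branch closes)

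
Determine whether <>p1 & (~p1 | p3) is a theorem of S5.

Invalid (countermodel exists)

Tableau for the negation ~(<>p1 & (~p1 | p3)):
1. ~(<>p1 & (~p1 | p3)), w0
2. ~(~p1 | p3), w0   [~&-rule on 1 (branches; this branch)]
3. p1, w0   [~|-rule on 2]
4. ~p3, w0   [~|-rule on 2]
Accessibility: w0Rw0
The negation has an open branch (countermodel exists).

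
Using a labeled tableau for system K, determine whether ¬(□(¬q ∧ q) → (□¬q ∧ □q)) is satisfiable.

1. ¬(□(¬q ∧ q) → (□¬q ∧ □q)), w0
2. □(¬q ∧ q), w0   [¬→-rule on 1]
3. ¬(□¬q ∧ □q), w0   [¬→-rule on 1]
4. ¬□q, w0   [¬∧-rule on 3 (branches; this branch)]
5. ¬q, w1   [¬□-rule on 4: fresh world w1, w0Rw1]
6. ¬q ∧ q, w1   [□-rule on 2 via w0Rw1]
7. q, w1   [∧-rule on 6]
Accessibility: w0Rw1
Branch closes: q and ¬q both at w1.
All branches of the tableau close; one closing branch shown above.

Unsatisfiable (every branch closes)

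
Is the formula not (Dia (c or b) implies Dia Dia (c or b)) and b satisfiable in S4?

1. not (Dia (c or b) implies Dia Dia (c or b)) and b, w0
2. not (Dia (c or b) implies Dia Dia (c or b)), w0   [and-rule on 1]
3. b, w0   [and-rule on 1]
4. Dia (c or b), w0   [neg-implies-rule on 2]
5. not Dia Dia (c or b), w0   [neg-implies-rule on 2]
6. not Dia (c or b), w0   [neg-Dia-rule on 5 via w0Rw0]
7. not (c or b), w0   [neg-Dia-rule on 6 via w0Rw0]
8. not c, w0   [neg-or-rule on 7]
9. not b, w0   [neg-or-rule on 7]
Accessibility: w0Rw0
Branch closes: b and not b both at w0.
(One branch shown.) All branches close.

Unsatisfiable (every branch closes)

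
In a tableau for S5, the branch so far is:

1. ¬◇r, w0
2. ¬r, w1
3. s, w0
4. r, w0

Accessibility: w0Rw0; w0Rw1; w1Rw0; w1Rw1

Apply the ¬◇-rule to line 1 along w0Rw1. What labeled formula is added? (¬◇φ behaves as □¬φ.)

¬r, w1

¬◇φ behaves as □¬φ: propagate the negated body to each accessible world.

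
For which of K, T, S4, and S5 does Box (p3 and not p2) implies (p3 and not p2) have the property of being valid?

T, S4, S5

K-tableau for the negation not (Box (p3 and not p2) implies (p3 and not p2)):
1. not (Box (p3 and not p2) implies (p3 and not p2)), u
2. Box (p3 and not p2), u
3. not (p3 and not p2), u
4. p2, u
Complete open branch: countermodel on a K-frame, so not valid in K.
T-tableau for the negation not (Box (p3 and not p2) implies (p3 and not p2)):
1. not (Box (p3 and not p2) implies (p3 and not p2)), u
2. Box (p3 and not p2), u
3. not (p3 and not p2), u
4. p3 and not p2, u
5. p3, u
6. not p2, u
7. p2, u
Accessibility: uRu
Branch closes: p2 and not p2 both at u.
Every branch closes (one shown): valid in T, hence also in S4, S5 (every theorem of T is a theorem of S4 and S5).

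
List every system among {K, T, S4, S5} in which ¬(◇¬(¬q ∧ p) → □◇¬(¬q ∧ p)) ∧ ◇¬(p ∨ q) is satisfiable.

K, T, S4

S4-tableau for the formula:
1. ¬(◇¬(¬q ∧ p) → □◇¬(¬q ∧ p)) ∧ ◇¬(p ∨ q), w0
2. ¬(◇¬(¬q ∧ p) → □◇¬(¬q ∧ p)), w0
3. ◇¬(p ∨ q), w0
4. ◇¬(¬q ∧ p), w0
5. ¬□◇¬(¬q ∧ p), w0
6. ¬(p ∨ q), w1
7. ¬p, w1
8. ¬q, w1
9. ¬(¬q ∧ p), w2
10. ¬p, w2
11. ¬◇¬(¬q ∧ p), w3
12. ¬q ∧ p, w3
13. ¬q, w3
14. p, w3
Accessibility: w0Rw0, w0Rw1, w0Rw2, w0Rw3, w1Rw1, w2Rw2, w3Rw3
Complete open branch: satisfiable in S4, hence also in K, T (this S4-model is also a K-model and a T-model).
S5-tableau for the formula:
1. ¬(◇¬(¬q ∧ p) → □◇¬(¬q ∧ p)) ∧ ◇¬(p ∨ q), w0
2. ¬(◇¬(¬q ∧ p) → □◇¬(¬q ∧ p)), w0
3. ◇¬(p ∨ q), w0
4. ◇¬(¬q ∧ p), w0
5. ¬□◇¬(¬q ∧ p), w0
6. ¬(p ∨ q), w1
7. ¬p, w1
8. ¬q, w1
9. ¬(¬q ∧ p), w2
10. ¬p, w2
11. ¬◇¬(¬q ∧ p), w3
12. ¬q ∧ p, w0
13. ¬q, w0
14. p, w0
15. ¬q ∧ p, w1
16. p, w1
Accessibility: w0Rw0, w0Rw1, w0Rw2, w0Rw3, w1Rw0, w1Rw1, w1Rw2, w1Rw3, w2Rw0, w2Rw1, w2Rw2, w2Rw3, w3Rw0, w3Rw1, w3Rw2, w3Rw3
Branch closes: p and ¬p both at w1.
Every branch closes (one shown): unsatisfiable in S5.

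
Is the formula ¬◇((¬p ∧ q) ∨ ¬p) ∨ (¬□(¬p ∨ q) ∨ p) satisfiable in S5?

Satisfiable (open branch found)

1. ¬◇((¬p ∧ q) ∨ ¬p) ∨ (¬□(¬p ∨ q) ∨ p), 0
2. ¬□(¬p ∨ q) ∨ p, 0
3. p, 0
Accessibility: 0R0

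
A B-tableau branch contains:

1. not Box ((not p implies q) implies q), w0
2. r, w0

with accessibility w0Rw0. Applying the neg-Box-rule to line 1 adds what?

a fresh world w1 with w0Rw1, and not ((not p implies q) implies q) at w1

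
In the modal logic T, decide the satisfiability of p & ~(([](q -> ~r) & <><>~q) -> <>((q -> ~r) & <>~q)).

1. p & ~(([](q -> ~r) & <><>~q) -> <>((q -> ~r) & <>~q)), w0
2. p, w0   [&-rule on 1]
3. ~(([](q -> ~r) & <><>~q) -> <>((q -> ~r) & <>~q)), w0   [&-rule on 1]
4. [](q -> ~r) & <><>~q, w0   [~->-rule on 3]
5. ~<>((q -> ~r) & <>~q), w0   [~->-rule on 3]
6. [](q -> ~r), w0   [&-rule on 4]
7. <><>~q, w0   [&-rule on 4]
8. ~((q -> ~r) & <>~q), w0   [~<>-rule on 5 via w0Rw0]
9. q -> ~r, w0   [[]-rule on 6 via w0Rw0]
10. ~<>~q, w0   [~&-rule on 8 (branches; this branch)]
11. q, w0   [~<>-rule on 10 via w0Rw0]
12. ~r, w0   [->-rule on 9 (branches; this branch)]
13. <>~q, w1   [<>-rule on 7: fresh world w1, w0Rw1]
14. ~((q -> ~r) & <>~q), w1   [~<>-rule on 5 via w0Rw1]
15. q -> ~r, w1   [[]-rule on 6 via w0Rw1]
16. q, w1   [~<>-rule on 10 via w0Rw1]
17. ~<>~q, w1   [~&-rule on 14 (branches; this branch)]
18. ~r, w1   [->-rule on 15 (branches; this branch)]
19. ~q, w2   [<>-rule on 13: fresh world w2, w1Rw2]
20. q, w2   [~<>-rule on 17 via w1Rw2]
Accessibility: w0Rw0, w0Rw1, w1Rw1, w1Rw2, w2Rw2
Branch closes: q and ~q both at w2.
All branches of the tableau close; one closing branch shown above.

No, unsatisfiable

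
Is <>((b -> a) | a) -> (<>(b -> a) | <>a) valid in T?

Valid

Tableau for the negation ~(<>((b -> a) | a) -> (<>(b -> a) | <>a)):
1. ~(<>((b -> a) | a) -> (<>(b -> a) | <>a)), w0
2. <>((b -> a) | a), w0   [~->-rule on 1]
3. ~(<>(b -> a) | <>a), w0   [~->-rule on 1]
4. ~<>(b -> a), w0   [~|-rule on 3]
5. ~<>a, w0   [~|-rule on 3]
6. ~(b -> a), w0   [~<>-rule on 4 via w0Rw0]
7. b, w0   [~->-rule on 6]
8. ~a, w0   [~->-rule on 6]
9. (b -> a) | a, w1   [<>-rule on 2: fresh world w1, w0Rw1]
10. ~(b -> a), w1   [~<>-rule on 4 via w0Rw1]
11. b, w1   [~->-rule on 10]
12. ~a, w1   [~->-rule on 10]
13. b -> a, w1   [|-rule on 9 (branches; this branch)]
14. a, w1   [->-rule on 13 (branches; this branch)]
Accessibility: w0Rw0, w0Rw1, w1Rw1
Branch closes: a and ~a both at w1.
Every branch of the negation's tableau closes; the branch above is one of them.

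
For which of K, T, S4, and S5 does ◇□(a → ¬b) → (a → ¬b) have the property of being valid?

S5

S4-tableau for the negation ¬(◇□(a → ¬b) → (a → ¬b)):
1. ¬(◇□(a → ¬b) → (a → ¬b)), 0
2. ◇□(a → ¬b), 0
3. ¬(a → ¬b), 0
4. a, 0
5. b, 0
6. □(a → ¬b), 1
7. a → ¬b, 1
8. ¬b, 1
Accessibility: 0R0, 0R1, 1R1
Complete open branch: countermodel on an S4-frame, so not valid in S4, nor in K, T (the same frame is also a K-frame and a T-frame).
S5-tableau for the negation ¬(◇□(a → ¬b) → (a → ¬b)):
1. ¬(◇□(a → ¬b) → (a → ¬b)), 0
2. ◇□(a → ¬b), 0
3. ¬(a → ¬b), 0
4. a, 0
5. b, 0
6. □(a → ¬b), 1
7. a → ¬b, 0
8. a → ¬b, 1
9. ¬b, 0
Accessibility: 0R0, 0R1, 1R0, 1R1
Branch closes: b and ¬b both at 0.
Every branch closes (one shown): valid in S5.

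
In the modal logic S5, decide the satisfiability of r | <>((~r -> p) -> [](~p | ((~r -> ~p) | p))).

Satisfiable (open branch found)

1. r | <>((~r -> p) -> [](~p | ((~r -> ~p) | p))), 0
2. <>((~r -> p) -> [](~p | ((~r -> ~p) | p))), 0
3. (~r -> p) -> [](~p | ((~r -> ~p) | p)), 1
4. [](~p | ((~r -> ~p) | p)), 1
5. ~p | ((~r -> ~p) | p), 0
6. ~p | ((~r -> ~p) | p), 1
7. (~r -> ~p) | p, 0
8. (~r -> ~p) | p, 1
9. p, 0
10. p, 1
Accessibility: 0R0, 0R1, 1R0, 1R1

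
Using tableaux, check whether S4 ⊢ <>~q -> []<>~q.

Not valid

Tableau for the negation ~(<>~q -> []<>~q):
1. ~(<>~q -> []<>~q), 0
2. <>~q, 0   [~->-rule on 1]
3. ~[]<>~q, 0   [~->-rule on 1]
4. ~q, 1   [<>-rule on 2: fresh world 1, 0R1]
5. ~<>~q, 2   [~[]-rule on 3: fresh world 2, 0R2]
6. q, 2   [~<>-rule on 5 via 2R2]
Accessibility: 0R0, 0R1, 0R2, 1R1, 2R2
The negation has an open branch (countermodel exists).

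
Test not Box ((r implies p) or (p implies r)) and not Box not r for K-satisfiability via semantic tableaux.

1. not Box ((r implies p) or (p implies r)) and not Box not r, 0
2. not Box ((r implies p) or (p implies r)), 0
3. not Box not r, 0
4. not ((r implies p) or (p implies r)), 1
5. not (r implies p), 1
6. not (p implies r), 1
7. r, 1
8. not p, 1
9. p, 1
10. not r, 1
Accessibility: 0R1
Branch closes: p and not p both at 1.
Every branch closes; the branch above is one of them.

Unsatisfiable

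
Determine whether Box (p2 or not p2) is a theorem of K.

Tableau for the negation not Box (p2 or not p2):
1. not Box (p2 or not p2), 0
2. not (p2 or not p2), 1
3. not p2, 1
4. p2, 1
Accessibility: 0R1
Branch closes: p2 and not p2 both at 1.
Every branch of the negation's tableau closes; the branch above is one of them.

Valid in K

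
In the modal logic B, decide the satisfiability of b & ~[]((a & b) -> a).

Unsatisfiable (every branch closes)

1. b & ~[]((a & b) -> a), u
2. b, u
3. ~[]((a & b) -> a), u
4. ~((a & b) -> a), v
5. a & b, v
6. ~a, v
7. a, v
8. b, v
Accessibility: uRu, uRv, vRu, vRv
Branch closes: a and ~a both at v.
Every branch closes; the branch above is one of them.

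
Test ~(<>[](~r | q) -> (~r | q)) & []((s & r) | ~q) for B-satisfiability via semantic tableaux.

Unsatisfiable

1. ~(<>[](~r | q) -> (~r | q)) & []((s & r) | ~q), 0
2. ~(<>[](~r | q) -> (~r | q)), 0   [&-rule on 1]
3. []((s & r) | ~q), 0   [&-rule on 1]
4. <>[](~r | q), 0   [~->-rule on 2]
5. ~(~r | q), 0   [~->-rule on 2]
6. r, 0   [~|-rule on 5]
7. ~q, 0   [~|-rule on 5]
8. (s & r) | ~q, 0   [[]-rule on 3 via 0R0]
9. s & r, 0   [|-rule on 8 (branches; this branch)]
10. s, 0   [&-rule on 9]
11. [](~r | q), 1   [<>-rule on 4: fresh world 1, 0R1]
12. (s & r) | ~q, 1   [[]-rule on 3 via 0R1]
13. ~r | q, 0   [[]-rule on 11 via 1R0]
14. ~r | q, 1   [[]-rule on 11 via 1R1]
15. s & r, 1   [|-rule on 12 (branches; this branch)]
16. s, 1   [&-rule on 15]
17. r, 1   [&-rule on 15]
18. q, 0   [|-rule on 13 (branches; this branch)]
Accessibility: 0R0, 0R1, 1R0, 1R1
Branch closes: q and ~q both at 0.
Every branch closes; the branch above is one of them.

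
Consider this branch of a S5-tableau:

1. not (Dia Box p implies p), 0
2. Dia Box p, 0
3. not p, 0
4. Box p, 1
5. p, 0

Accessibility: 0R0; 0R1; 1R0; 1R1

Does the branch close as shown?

Closed

Both p and not p appear at 0.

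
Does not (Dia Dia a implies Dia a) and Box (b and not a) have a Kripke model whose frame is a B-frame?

Satisfiable (open branch found)

1. not (Dia Dia a implies Dia a) and Box (b and not a), w0
2. not (Dia Dia a implies Dia a), w0   [and-rule on 1]
3. Box (b and not a), w0   [and-rule on 1]
4. Dia Dia a, w0   [neg-implies-rule on 2]
5. not Dia a, w0   [neg-implies-rule on 2]
6. b and not a, w0   [Box-rule on 3 via w0Rw0]
7. b, w0   [and-rule on 6]
8. not a, w0   [and-rule on 6]
9. Dia a, w1   [Dia-rule on 4: fresh world w1, w0Rw1]
10. b and not a, w1   [Box-rule on 3 via w0Rw1]
11. b, w1   [and-rule on 10]
12. not a, w1   [and-rule on 10]
13. a, w2   [Dia-rule on 9: fresh world w2, w1Rw2]
Accessibility: w0Rw0, w0Rw1, w1Rw0, w1Rw1, w1Rw2, w2Rw1, w2Rw2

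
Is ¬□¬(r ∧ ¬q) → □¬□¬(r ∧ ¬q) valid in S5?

Valid

Tableau for the negation ¬(¬□¬(r ∧ ¬q) → □¬□¬(r ∧ ¬q)):
1. ¬(¬□¬(r ∧ ¬q) → □¬□¬(r ∧ ¬q)), u
2. ¬□¬(r ∧ ¬q), u
3. ¬□¬□¬(r ∧ ¬q), u
4. r ∧ ¬q, v
5. r, v
6. ¬q, v
7. □¬(r ∧ ¬q), w
8. ¬(r ∧ ¬q), u
9. ¬(r ∧ ¬q), v
10. ¬(r ∧ ¬q), w
11. q, u
12. q, v
Accessibility: uRu, uRv, uRw, vRu, vRv, vRw, wRu, wRv, wRw
Branch closes: q and ¬q both at v.
All branches of the negation close; one closing branch shown above.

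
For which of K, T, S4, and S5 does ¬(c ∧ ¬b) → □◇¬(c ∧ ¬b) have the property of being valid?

S4-tableau for the negation ¬(¬(c ∧ ¬b) → □◇¬(c ∧ ¬b)):
1. ¬(¬(c ∧ ¬b) → □◇¬(c ∧ ¬b)), w0
2. ¬(c ∧ ¬b), w0
3. ¬□◇¬(c ∧ ¬b), w0
4. b, w0
5. ¬◇¬(c ∧ ¬b), w1
6. c ∧ ¬b, w1
7. c, w1
8. ¬b, w1
Accessibility: w0Rw0, w0Rw1, w1Rw1
Complete open branch: countermodel on an S4-frame, so not valid in S4, nor in K, T (the same frame is also a K-frame and a T-frame).
S5-tableau for the negation ¬(¬(c ∧ ¬b) → □◇¬(c ∧ ¬b)):
1. ¬(¬(c ∧ ¬b) → □◇¬(c ∧ ¬b)), w0
2. ¬(c ∧ ¬b), w0
3. ¬□◇¬(c ∧ ¬b), w0
4. b, w0
5. ¬◇¬(c ∧ ¬b), w1
6. c ∧ ¬b, w0
7. c, w0
8. ¬b, w0
Accessibility: w0Rw0, w0Rw1, w1Rw0, w1Rw1
Branch closes: b and ¬b both at w0.
Every branch closes (one shown): valid in S5.

S5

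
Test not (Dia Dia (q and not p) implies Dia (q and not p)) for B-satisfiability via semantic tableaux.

Satisfiable (open branch found)

1. not (Dia Dia (q and not p) implies Dia (q and not p)), u
2. Dia Dia (q and not p), u
3. not Dia (q and not p), u
4. not (q and not p), u
5. p, u
6. Dia (q and not p), v
7. not (q and not p), v
8. p, v
9. q and not p, w
10. q, w
11. not p, w
Accessibility: uRu, uRv, vRu, vRv, vRw, wRv, wRw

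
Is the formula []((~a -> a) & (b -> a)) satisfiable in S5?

1. []((~a -> a) & (b -> a)), w0
2. (~a -> a) & (b -> a), w0
3. ~a -> a, w0
4. b -> a, w0
5. a, w0
Accessibility: w0Rw0

Yes, satisfiable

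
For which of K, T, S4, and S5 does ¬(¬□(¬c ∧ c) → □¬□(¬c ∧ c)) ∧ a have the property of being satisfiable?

K

K-tableau for the formula:
1. ¬(¬□(¬c ∧ c) → □¬□(¬c ∧ c)) ∧ a, u
2. ¬(¬□(¬c ∧ c) → □¬□(¬c ∧ c)), u
3. a, u
4. ¬□(¬c ∧ c), u
5. ¬□¬□(¬c ∧ c), u
6. ¬(¬c ∧ c), v
7. ¬c, v
8. □(¬c ∧ c), w
Accessibility: uRv, uRw
Complete open branch: satisfiable in K.
T-tableau for the formula:
1. ¬(¬□(¬c ∧ c) → □¬□(¬c ∧ c)) ∧ a, u
2. ¬(¬□(¬c ∧ c) → □¬□(¬c ∧ c)), u
3. a, u
4. ¬□(¬c ∧ c), u
5. ¬□¬□(¬c ∧ c), u
6. ¬(¬c ∧ c), v
7. ¬c, v
8. □(¬c ∧ c), w
9. ¬c ∧ c, w
10. ¬c, w
11. c, w
Accessibility: uRu, uRv, uRw, vRv, wRw
Branch closes: c and ¬c both at w.
Every branch closes (one shown): unsatisfiable in T, hence also in S4, S5 (every S4/S5-frame is a T-frame).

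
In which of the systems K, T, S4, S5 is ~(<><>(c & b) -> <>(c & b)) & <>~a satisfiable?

S4-tableau for the formula:
1. ~(<><>(c & b) -> <>(c & b)) & <>~a, w0
2. ~(<><>(c & b) -> <>(c & b)), w0   [&-rule on 1]
3. <>~a, w0   [&-rule on 1]
4. <><>(c & b), w0   [~->-rule on 2]
5. ~<>(c & b), w0   [~->-rule on 2]
6. ~(c & b), w0   [~<>-rule on 5 via w0Rw0]
7. ~b, w0   [~&-rule on 6 (branches; this branch)]
8. ~a, w1   [<>-rule on 3: fresh world w1, w0Rw1]
9. ~(c & b), w1   [~<>-rule on 5 via w0Rw1]
10. ~b, w1   [~&-rule on 9 (branches; this branch)]
11. <>(c & b), w2   [<>-rule on 4: fresh world w2, w0Rw2]
12. ~(c & b), w2   [~<>-rule on 5 via w0Rw2]
13. ~b, w2   [~&-rule on 12 (branches; this branch)]
14. c & b, w3   [<>-rule on 11: fresh world w3, w2Rw3]
15. c, w3   [&-rule on 14]
16. b, w3   [&-rule on 14]
17. ~(c & b), w3   [~<>-rule on 5 via w0Rw3]
18. ~b, w3   [~&-rule on 17 (branches; this branch)]
Accessibility: w0Rw0, w0Rw1, w0Rw2, w0Rw3, w1Rw1, w2Rw2, w2Rw3, w3Rw3
Branch closes: b and ~b both at w3.
Every branch closes (one shown): unsatisfiable in S4, hence also in S5 (every S5-frame is an S4-frame).
T-tableau for the formula:
1. ~(<><>(c & b) -> <>(c & b)) & <>~a, w0
2. ~(<><>(c & b) -> <>(c & b)), w0   [&-rule on 1]
3. <>~a, w0   [&-rule on 1]
4. <><>(c & b), w0   [~->-rule on 2]
5. ~<>(c & b), w0   [~->-rule on 2]
6. ~(c & b), w0   [~<>-rule on 5 via w0Rw0]
7. ~b, w0   [~&-rule on 6 (branches; this branch)]
8. ~a, w1   [<>-rule on 3: fresh world w1, w0Rw1]
9. ~(c & b), w1   [~<>-rule on 5 via w0Rw1]
10. ~b, w1   [~&-rule on 9 (branches; this branch)]
11. <>(c & b), w2   [<>-rule on 4: fresh world w2, w0Rw2]
12. ~(c & b), w2   [~<>-rule on 5 via w0Rw2]
13. ~b, w2   [~&-rule on 12 (branches; this branch)]
14. c & b, w3   [<>-rule on 11: fresh world w3, w2Rw3]
15. c, w3   [&-rule on 14]
16. b, w3   [&-rule on 14]
Accessibility: w0Rw0, w0Rw1, w0Rw2, w1Rw1, w2Rw2, w2Rw3, w3Rw3
Complete open branch: satisfiable in T, hence also in K (this T-model is also a K-model).

K, T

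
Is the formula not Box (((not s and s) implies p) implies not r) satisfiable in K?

1. not Box (((not s and s) implies p) implies not r), 0
2. not (((not s and s) implies p) implies not r), 1
3. (not s and s) implies p, 1
4. r, 1
5. p, 1
Accessibility: 0R1

Yes, satisfiable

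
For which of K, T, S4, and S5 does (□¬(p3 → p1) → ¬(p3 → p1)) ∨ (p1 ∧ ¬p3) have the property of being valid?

K-tableau for the negation ¬((□¬(p3 → p1) → ¬(p3 → p1)) ∨ (p1 ∧ ¬p3)):
1. ¬((□¬(p3 → p1) → ¬(p3 → p1)) ∨ (p1 ∧ ¬p3)), w0
2. ¬(□¬(p3 → p1) → ¬(p3 → p1)), w0
3. ¬(p1 ∧ ¬p3), w0
4. □¬(p3 → p1), w0
5. p3 → p1, w0
6. p3, w0
7. p1, w0
Complete open branch: countermodel on a K-frame, so not valid in K.
T-tableau for the negation ¬((□¬(p3 → p1) → ¬(p3 → p1)) ∨ (p1 ∧ ¬p3)):
1. ¬((□¬(p3 → p1) → ¬(p3 → p1)) ∨ (p1 ∧ ¬p3)), w0
2. ¬(□¬(p3 → p1) → ¬(p3 → p1)), w0
3. ¬(p1 ∧ ¬p3), w0
4. □¬(p3 → p1), w0
5. p3 → p1, w0
6. ¬(p3 → p1), w0
7. p3, w0
8. ¬p1, w0
9. p1, w0
Accessibility: w0Rw0
Branch closes: p1 and ¬p1 both at w0.
Every branch closes (one shown): valid in T, hence also in S4, S5 (every theorem of T is a theorem of S4 and S5).

T, S4, S5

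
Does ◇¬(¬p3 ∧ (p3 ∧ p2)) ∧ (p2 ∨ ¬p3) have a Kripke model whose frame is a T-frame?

1. ◇¬(¬p3 ∧ (p3 ∧ p2)) ∧ (p2 ∨ ¬p3), u
2. ◇¬(¬p3 ∧ (p3 ∧ p2)), u
3. p2 ∨ ¬p3, u
4. ¬p3, u
5. ¬(¬p3 ∧ (p3 ∧ p2)), v
6. ¬(p3 ∧ p2), v
7. ¬p2, v
Accessibility: uRu, uRv, vRv

Satisfiable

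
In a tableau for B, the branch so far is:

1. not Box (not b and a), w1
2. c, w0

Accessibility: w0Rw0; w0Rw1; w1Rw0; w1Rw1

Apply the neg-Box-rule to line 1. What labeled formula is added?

a fresh world w2 with w1Rw2, and not (not b and a) at w2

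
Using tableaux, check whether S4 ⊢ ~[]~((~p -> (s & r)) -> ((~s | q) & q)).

No, not valid

Tableau for the negation []~((~p -> (s & r)) -> ((~s | q) & q)):
1. []~((~p -> (s & r)) -> ((~s | q) & q)), w0
2. ~((~p -> (s & r)) -> ((~s | q) & q)), w0   [[]-rule on 1 via w0Rw0]
3. ~p -> (s & r), w0   [~->-rule on 2]
4. ~((~s | q) & q), w0   [~->-rule on 2]
5. s & r, w0   [->-rule on 3 (branches; this branch)]
6. s, w0   [&-rule on 5]
7. r, w0   [&-rule on 5]
8. ~q, w0   [~&-rule on 4 (branches; this branch)]
Accessibility: w0Rw0
The negation has an open branch (countermodel exists).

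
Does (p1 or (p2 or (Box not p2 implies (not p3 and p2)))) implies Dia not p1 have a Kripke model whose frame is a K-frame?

Satisfiable

1. (p1 or (p2 or (Box not p2 implies (not p3 and p2)))) implies Dia not p1, 0
2. Dia not p1, 0
3. not p1, 1
Accessibility: 0R1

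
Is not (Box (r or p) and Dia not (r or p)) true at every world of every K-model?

Tableau for the negation Box (r or p) and Dia not (r or p):
1. Box (r or p) and Dia not (r or p), u
2. Box (r or p), u
3. Dia not (r or p), u
4. not (r or p), v
5. not r, v
6. not p, v
7. r or p, v
8. p, v
Accessibility: uRv
Branch closes: p and not p both at v.
Every branch of the negation's tableau closes; the branch above is one of them.

Valid in K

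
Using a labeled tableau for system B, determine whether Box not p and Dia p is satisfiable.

Unsatisfiable

1. Box not p and Dia p, 0
2. Box not p, 0
3. Dia p, 0
4. not p, 0
5. p, 1
6. not p, 1
Accessibility: 0R0, 0R1, 1R0, 1R1
Branch closes: p and not p both at 1.
(One branch shown.) All branches close.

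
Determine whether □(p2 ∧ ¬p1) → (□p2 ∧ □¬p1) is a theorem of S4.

Tableau for the negation ¬(□(p2 ∧ ¬p1) → (□p2 ∧ □¬p1)):
1. ¬(□(p2 ∧ ¬p1) → (□p2 ∧ □¬p1)), w0
2. □(p2 ∧ ¬p1), w0   [¬→-rule on 1]
3. ¬(□p2 ∧ □¬p1), w0   [¬→-rule on 1]
4. p2 ∧ ¬p1, w0   [□-rule on 2 via w0Rw0]
5. p2, w0   [∧-rule on 4]
6. ¬p1, w0   [∧-rule on 4]
7. ¬□¬p1, w0   [¬∧-rule on 3 (branches; this branch)]
8. p1, w1   [¬□-rule on 7: fresh world w1, w0Rw1]
9. p2 ∧ ¬p1, w1   [□-rule on 2 via w0Rw1]
10. p2, w1   [∧-rule on 9]
11. ¬p1, w1   [∧-rule on 9]
Accessibility: w0Rw0, w0Rw1, w1Rw1
Branch closes: p1 and ¬p1 both at w1.
All branches of the negation close; one closing branch shown above.

Yes, valid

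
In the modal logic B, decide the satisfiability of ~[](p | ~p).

1. ~[](p | ~p), 0
2. ~(p | ~p), 1
3. ~p, 1
4. p, 1
Accessibility: 0R0, 0R1, 1R0, 1R1
Branch closes: p and ~p both at 1.
Every branch closes; the branch above is one of them.

Unsatisfiable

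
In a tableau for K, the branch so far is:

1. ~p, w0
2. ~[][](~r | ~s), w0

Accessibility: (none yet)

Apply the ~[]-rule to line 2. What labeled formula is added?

a fresh world w1 with w0Rw1, and ~[](~r | ~s) at w1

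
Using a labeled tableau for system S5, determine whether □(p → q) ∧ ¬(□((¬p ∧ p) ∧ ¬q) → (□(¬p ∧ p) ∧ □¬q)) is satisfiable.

1. □(p → q) ∧ ¬(□((¬p ∧ p) ∧ ¬q) → (□(¬p ∧ p) ∧ □¬q)), w0
2. □(p → q), w0   [∧-rule on 1]
3. ¬(□((¬p ∧ p) ∧ ¬q) → (□(¬p ∧ p) ∧ □¬q)), w0   [∧-rule on 1]
4. □((¬p ∧ p) ∧ ¬q), w0   [¬→-rule on 3]
5. ¬(□(¬p ∧ p) ∧ □¬q), w0   [¬→-rule on 3]
6. p → q, w0   [□-rule on 2 via w0Rw0]
7. (¬p ∧ p) ∧ ¬q, w0   [□-rule on 4 via w0Rw0]
8. ¬p ∧ p, w0   [∧-rule on 7]
9. ¬q, w0   [∧-rule on 7]
10. ¬p, w0   [∧-rule on 8]
11. p, w0   [∧-rule on 8]
Accessibility: w0Rw0
Branch closes: p and ¬p both at w0.
Every branch closes; the branch above is one of them.

Unsatisfiable (every branch closes)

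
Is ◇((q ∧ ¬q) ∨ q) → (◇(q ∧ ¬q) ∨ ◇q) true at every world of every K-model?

Tableau for the negation ¬(◇((q ∧ ¬q) ∨ q) → (◇(q ∧ ¬q) ∨ ◇q)):
1. ¬(◇((q ∧ ¬q) ∨ q) → (◇(q ∧ ¬q) ∨ ◇q)), w0
2. ◇((q ∧ ¬q) ∨ q), w0   [¬→-rule on 1]
3. ¬(◇(q ∧ ¬q) ∨ ◇q), w0   [¬→-rule on 1]
4. ¬◇(q ∧ ¬q), w0   [¬∨-rule on 3]
5. ¬◇q, w0   [¬∨-rule on 3]
6. (q ∧ ¬q) ∨ q, w1   [◇-rule on 2: fresh world w1, w0Rw1]
7. ¬(q ∧ ¬q), w1   [¬◇-rule on 4 via w0Rw1]
8. ¬q, w1   [¬◇-rule on 5 via w0Rw1]
9. q ∧ ¬q, w1   [∨-rule on 6 (branches; this branch)]
10. q, w1   [∧-rule on 9]
Accessibility: w0Rw1
Branch closes: q and ¬q both at w1.
All branches of the negation close; one closing branch shown above.

Valid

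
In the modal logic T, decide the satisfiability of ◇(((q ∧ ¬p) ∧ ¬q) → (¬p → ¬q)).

1. ◇(((q ∧ ¬p) ∧ ¬q) → (¬p → ¬q)), u
2. ((q ∧ ¬p) ∧ ¬q) → (¬p → ¬q), v
3. ¬p → ¬q, v
4. ¬q, v
Accessibility: uRu, uRv, vRv

Yes, satisfiable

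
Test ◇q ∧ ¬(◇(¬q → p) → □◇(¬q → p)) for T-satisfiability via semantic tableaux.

Yes, satisfiable

1. ◇q ∧ ¬(◇(¬q → p) → □◇(¬q → p)), u
2. ◇q, u
3. ¬(◇(¬q → p) → □◇(¬q → p)), u
4. ◇(¬q → p), u
5. ¬□◇(¬q → p), u
6. q, v
7. ¬q → p, w
8. p, w
9. ¬◇(¬q → p), x
10. ¬(¬q → p), x
11. ¬q, x
12. ¬p, x
Accessibility: uRu, uRv, uRw, uRx, vRv, wRw, xRx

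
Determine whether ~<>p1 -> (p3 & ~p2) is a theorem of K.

Invalid (countermodel exists)

Tableau for the negation ~(~<>p1 -> (p3 & ~p2)):
1. ~(~<>p1 -> (p3 & ~p2)), u
2. ~<>p1, u
3. ~(p3 & ~p2), u
4. p2, u
The negation has an open branch (countermodel exists).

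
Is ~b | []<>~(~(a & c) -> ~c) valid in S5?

Tableau for the negation ~(~b | []<>~(~(a & c) -> ~c)):
1. ~(~b | []<>~(~(a & c) -> ~c)), 0
2. b, 0   [~|-rule on 1]
3. ~[]<>~(~(a & c) -> ~c), 0   [~|-rule on 1]
4. ~<>~(~(a & c) -> ~c), 1   [~[]-rule on 3: fresh world 1, 0R1]
5. ~(a & c) -> ~c, 0   [~<>-rule on 4 via 1R0]
6. ~(a & c) -> ~c, 1   [~<>-rule on 4 via 1R1]
7. ~c, 0   [->-rule on 5 (branches; this branch)]
8. ~c, 1   [->-rule on 6 (branches; this branch)]
Accessibility: 0R0, 0R1, 1R0, 1R1
The negation has an open branch (countermodel exists).

Invalid (countermodel exists)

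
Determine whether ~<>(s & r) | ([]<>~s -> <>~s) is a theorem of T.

Tableau for the negation ~(~<>(s & r) | ([]<>~s -> <>~s)):
1. ~(~<>(s & r) | ([]<>~s -> <>~s)), u
2. <>(s & r), u   [~|-rule on 1]
3. ~([]<>~s -> <>~s), u   [~|-rule on 1]
4. []<>~s, u   [~->-rule on 3]
5. ~<>~s, u   [~->-rule on 3]
6. <>~s, u   [[]-rule on 4 via uRu]
7. s, u   [~<>-rule on 5 via uRu]
8. s & r, v   [<>-rule on 2: fresh world v, uRv]
9. s, v   [&-rule on 8]
10. r, v   [&-rule on 8]
11. <>~s, v   [[]-rule on 4 via uRv]
12. ~s, w   [<>-rule on 6: fresh world w, uRw]
13. <>~s, w   [[]-rule on 4 via uRw]
14. s, w   [~<>-rule on 5 via uRw]
Accessibility: uRu, uRv, uRw, vRv, wRw
Branch closes: s and ~s both at w.
All branches of the negation close; one closing branch shown above.

Valid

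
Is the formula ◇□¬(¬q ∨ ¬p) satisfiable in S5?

1. ◇□¬(¬q ∨ ¬p), 0
2. □¬(¬q ∨ ¬p), 1
3. ¬(¬q ∨ ¬p), 0
4. q, 0
5. p, 0
6. ¬(¬q ∨ ¬p), 1
7. q, 1
8. p, 1
Accessibility: 0R0, 0R1, 1R0, 1R1

Satisfiable (open branch found)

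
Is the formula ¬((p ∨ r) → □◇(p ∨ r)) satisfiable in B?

No, unsatisfiable

1. ¬((p ∨ r) → □◇(p ∨ r)), u
2. p ∨ r, u   [¬→-rule on 1]
3. ¬□◇(p ∨ r), u   [¬→-rule on 1]
4. r, u   [∨-rule on 2 (branches; this branch)]
5. ¬◇(p ∨ r), v   [¬□-rule on 3: fresh world v, uRv]
6. ¬(p ∨ r), u   [¬◇-rule on 5 via vRu]
7. ¬p, u   [¬∨-rule on 6]
8. ¬r, u   [¬∨-rule on 6]
Accessibility: uRu, uRv, vRu, vRv
Branch closes: r and ¬r both at u.
(One branch shown.) All branches close.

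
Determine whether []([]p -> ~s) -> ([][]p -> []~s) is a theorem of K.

Yes, valid

Tableau for the negation ~([]([]p -> ~s) -> ([][]p -> []~s)):
1. ~([]([]p -> ~s) -> ([][]p -> []~s)), w0
2. []([]p -> ~s), w0
3. ~([][]p -> []~s), w0
4. [][]p, w0
5. ~[]~s, w0
6. s, w1
7. []p -> ~s, w1
8. []p, w1
9. ~[]p, w1
10. ~p, w2
11. p, w2
Accessibility: w0Rw1, w1Rw2
Branch closes: p and ~p both at w2.
All branches of the negation close; one closing branch shown above.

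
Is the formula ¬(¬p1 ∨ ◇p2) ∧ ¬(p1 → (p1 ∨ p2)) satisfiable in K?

Unsatisfiable

1. ¬(¬p1 ∨ ◇p2) ∧ ¬(p1 → (p1 ∨ p2)), u
2. ¬(¬p1 ∨ ◇p2), u
3. ¬(p1 → (p1 ∨ p2)), u
4. p1, u
5. ¬◇p2, u
6. ¬(p1 ∨ p2), u
7. ¬p1, u
8. ¬p2, u
Branch closes: p1 and ¬p1 both at u.
All branches of the tableau close; one closing branch shown above.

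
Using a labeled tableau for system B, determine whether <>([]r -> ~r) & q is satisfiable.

1. <>([]r -> ~r) & q, 0
2. <>([]r -> ~r), 0   [&-rule on 1]
3. q, 0   [&-rule on 1]
4. []r -> ~r, 1   [<>-rule on 2: fresh world 1, 0R1]
5. ~r, 1   [->-rule on 4 (branches; this branch)]
Accessibility: 0R0, 0R1, 1R0, 1R1

Satisfiable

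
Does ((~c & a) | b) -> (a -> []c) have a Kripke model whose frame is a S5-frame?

Satisfiable

1. ((~c & a) | b) -> (a -> []c), u
2. a -> []c, u
3. []c, u
4. c, u
Accessibility: uRu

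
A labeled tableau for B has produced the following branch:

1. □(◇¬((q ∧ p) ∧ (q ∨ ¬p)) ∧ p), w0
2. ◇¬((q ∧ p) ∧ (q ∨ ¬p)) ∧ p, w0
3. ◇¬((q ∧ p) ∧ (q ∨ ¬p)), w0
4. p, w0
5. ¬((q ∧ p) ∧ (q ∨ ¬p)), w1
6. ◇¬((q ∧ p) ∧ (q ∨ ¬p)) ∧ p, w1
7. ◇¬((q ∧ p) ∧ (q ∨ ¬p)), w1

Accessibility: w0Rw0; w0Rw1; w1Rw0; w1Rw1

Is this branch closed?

There is no literal clash: for every atom and world, at most one sign appears.

No, open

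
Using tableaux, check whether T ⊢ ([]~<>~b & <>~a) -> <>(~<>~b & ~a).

Tableau for the negation ~(([]~<>~b & <>~a) -> <>(~<>~b & ~a)):
1. ~(([]~<>~b & <>~a) -> <>(~<>~b & ~a)), w0
2. []~<>~b & <>~a, w0
3. ~<>(~<>~b & ~a), w0
4. []~<>~b, w0
5. <>~a, w0
6. ~(~<>~b & ~a), w0
7. ~<>~b, w0
8. b, w0
9. <>~b, w0
10. ~a, w1
11. ~(~<>~b & ~a), w1
12. ~<>~b, w1
13. b, w1
14. <>~b, w1
15. ~b, w2
16. ~(~<>~b & ~a), w2
17. ~<>~b, w2
18. b, w2
Accessibility: w0Rw0, w0Rw1, w0Rw2, w1Rw1, w2Rw2
Branch closes: b and ~b both at w2.
Every branch of the negation's tableau closes; the branch above is one of them.

Valid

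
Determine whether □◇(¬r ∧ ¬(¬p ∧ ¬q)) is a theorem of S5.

No, not valid

Tableau for the negation ¬□◇(¬r ∧ ¬(¬p ∧ ¬q)):
1. ¬□◇(¬r ∧ ¬(¬p ∧ ¬q)), 0
2. ¬◇(¬r ∧ ¬(¬p ∧ ¬q)), 1
3. ¬(¬r ∧ ¬(¬p ∧ ¬q)), 0
4. ¬(¬r ∧ ¬(¬p ∧ ¬q)), 1
5. ¬p ∧ ¬q, 0
6. ¬p, 0
7. ¬q, 0
8. ¬p ∧ ¬q, 1
9. ¬p, 1
10. ¬q, 1
Accessibility: 0R0, 0R1, 1R0, 1R1
The negation has an open branch (countermodel exists).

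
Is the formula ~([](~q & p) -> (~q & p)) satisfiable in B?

1. ~([](~q & p) -> (~q & p)), w0
2. [](~q & p), w0
3. ~(~q & p), w0
4. ~q & p, w0
5. ~q, w0
6. p, w0
7. ~p, w0
Accessibility: w0Rw0
Branch closes: p and ~p both at w0.
All branches of the tableau close; one closing branch shown above.

Unsatisfiable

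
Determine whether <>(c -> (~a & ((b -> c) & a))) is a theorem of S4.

No, not valid

Tableau for the negation ~<>(c -> (~a & ((b -> c) & a))):
1. ~<>(c -> (~a & ((b -> c) & a))), w0
2. ~(c -> (~a & ((b -> c) & a))), w0
3. c, w0
4. ~(~a & ((b -> c) & a)), w0
5. ~((b -> c) & a), w0
6. ~a, w0
Accessibility: w0Rw0
The negation has an open branch (countermodel exists).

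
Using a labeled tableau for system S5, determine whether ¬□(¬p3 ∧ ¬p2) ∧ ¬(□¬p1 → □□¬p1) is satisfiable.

1. ¬□(¬p3 ∧ ¬p2) ∧ ¬(□¬p1 → □□¬p1), u
2. ¬□(¬p3 ∧ ¬p2), u
3. ¬(□¬p1 → □□¬p1), u
4. □¬p1, u
5. ¬□□¬p1, u
6. ¬p1, u
7. ¬(¬p3 ∧ ¬p2), v
8. ¬p1, v
9. p2, v
10. ¬□¬p1, w
11. ¬p1, w
12. p1, x
13. ¬p1, x
Accessibility: uRu, uRv, uRw, uRx, vRu, vRv, vRw, vRx, wRu, wRv, wRw, wRx, xRu, xRv, xRw, xRx
Branch closes: p1 and ¬p1 both at x.
All branches of the tableau close; one closing branch shown above.

Unsatisfiable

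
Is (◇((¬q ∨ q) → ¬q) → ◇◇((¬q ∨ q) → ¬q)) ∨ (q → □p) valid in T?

Valid in T

Tableau for the negation ¬((◇((¬q ∨ q) → ¬q) → ◇◇((¬q ∨ q) → ¬q)) ∨ (q → □p)):
1. ¬((◇((¬q ∨ q) → ¬q) → ◇◇((¬q ∨ q) → ¬q)) ∨ (q → □p)), u
2. ¬(◇((¬q ∨ q) → ¬q) → ◇◇((¬q ∨ q) → ¬q)), u   [¬∨-rule on 1]
3. ¬(q → □p), u   [¬∨-rule on 1]
4. ◇((¬q ∨ q) → ¬q), u   [¬→-rule on 2]
5. ¬◇◇((¬q ∨ q) → ¬q), u   [¬→-rule on 2]
6. q, u   [¬→-rule on 3]
7. ¬□p, u   [¬→-rule on 3]
8. ¬◇((¬q ∨ q) → ¬q), u   [¬◇-rule on 5 via uRu]
9. ¬((¬q ∨ q) → ¬q), u   [¬◇-rule on 8 via uRu]
10. ¬q ∨ q, u   [¬→-rule on 9]
11. (¬q ∨ q) → ¬q, v   [◇-rule on 4: fresh world v, uRv]
12. ¬◇((¬q ∨ q) → ¬q), v   [¬◇-rule on 5 via uRv]
13. ¬((¬q ∨ q) → ¬q), v   [¬◇-rule on 8 via uRv]
14. ¬q ∨ q, v   [¬→-rule on 13]
15. q, v   [¬→-rule on 13]
16. ¬(¬q ∨ q), v   [→-rule on 11 (branches; this branch)]
17. ¬q, v   [¬∨-rule on 16]
Accessibility: uRu, uRv, vRv
Branch closes: q and ¬q both at v.
All branches of the negation close; one closing branch shown above.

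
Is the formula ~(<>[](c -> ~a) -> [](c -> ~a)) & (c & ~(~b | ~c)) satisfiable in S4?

1. ~(<>[](c -> ~a) -> [](c -> ~a)) & (c & ~(~b | ~c)), w0
2. ~(<>[](c -> ~a) -> [](c -> ~a)), w0
3. c & ~(~b | ~c), w0
4. <>[](c -> ~a), w0
5. ~[](c -> ~a), w0
6. c, w0
7. ~(~b | ~c), w0
8. b, w0
9. [](c -> ~a), w1
10. c -> ~a, w1
11. ~a, w1
12. ~(c -> ~a), w2
13. c, w2
14. a, w2
Accessibility: w0Rw0, w0Rw1, w0Rw2, w1Rw1, w2Rw2

Satisfiable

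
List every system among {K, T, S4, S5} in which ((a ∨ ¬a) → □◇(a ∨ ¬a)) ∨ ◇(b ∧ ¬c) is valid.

T-tableau for the negation ¬(((a ∨ ¬a) → □◇(a ∨ ¬a)) ∨ ◇(b ∧ ¬c)):
1. ¬(((a ∨ ¬a) → □◇(a ∨ ¬a)) ∨ ◇(b ∧ ¬c)), w0
2. ¬((a ∨ ¬a) → □◇(a ∨ ¬a)), w0   [¬∨-rule on 1]
3. ¬◇(b ∧ ¬c), w0   [¬∨-rule on 1]
4. a ∨ ¬a, w0   [¬→-rule on 2]
5. ¬□◇(a ∨ ¬a), w0   [¬→-rule on 2]
6. ¬(b ∧ ¬c), w0   [¬◇-rule on 3 via w0Rw0]
7. ¬a, w0   [∨-rule on 4 (branches; this branch)]
8. c, w0   [¬∧-rule on 6 (branches; this branch)]
9. ¬◇(a ∨ ¬a), w1   [¬□-rule on 5: fresh world w1, w0Rw1]
10. ¬(b ∧ ¬c), w1   [¬◇-rule on 3 via w0Rw1]
11. ¬(a ∨ ¬a), w1   [¬◇-rule on 9 via w1Rw1]
12. ¬a, w1   [¬∨-rule on 11]
13. a, w1   [¬∨-rule on 11]
Accessibility: w0Rw0, w0Rw1, w1Rw1
Branch closes: a and ¬a both at w1.
Every branch closes (one shown): valid in T, hence also in S4, S5 (every theorem of T is a theorem of S4 and S5).
K-tableau for the negation ¬(((a ∨ ¬a) → □◇(a ∨ ¬a)) ∨ ◇(b ∧ ¬c)):
1. ¬(((a ∨ ¬a) → □◇(a ∨ ¬a)) ∨ ◇(b ∧ ¬c)), w0
2. ¬((a ∨ ¬a) → □◇(a ∨ ¬a)), w0   [¬∨-rule on 1]
3. ¬◇(b ∧ ¬c), w0   [¬∨-rule on 1]
4. a ∨ ¬a, w0   [¬→-rule on 2]
5. ¬□◇(a ∨ ¬a), w0   [¬→-rule on 2]
6. ¬a, w0   [∨-rule on 4 (branches; this branch)]
7. ¬◇(a ∨ ¬a), w1   [¬□-rule on 5: fresh world w1, w0Rw1]
8. ¬(b ∧ ¬c), w1   [¬◇-rule on 3 via w0Rw1]
9. c, w1   [¬∧-rule on 8 (branches; this branch)]
Accessibility: w0Rw1
Complete open branch: countermodel on a K-frame, so not valid in K.

T, S4, S5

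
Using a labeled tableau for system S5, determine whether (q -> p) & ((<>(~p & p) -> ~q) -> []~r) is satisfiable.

Satisfiable

1. (q -> p) & ((<>(~p & p) -> ~q) -> []~r), u
2. q -> p, u   [&-rule on 1]
3. (<>(~p & p) -> ~q) -> []~r, u   [&-rule on 1]
4. p, u   [->-rule on 2 (branches; this branch)]
5. []~r, u   [->-rule on 3 (branches; this branch)]
6. ~r, u   [[]-rule on 5 via uRu]
Accessibility: uRu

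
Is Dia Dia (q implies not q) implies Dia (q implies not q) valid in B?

No, not valid

Tableau for the negation not (Dia Dia (q implies not q) implies Dia (q implies not q)):
1. not (Dia Dia (q implies not q) implies Dia (q implies not q)), u
2. Dia Dia (q implies not q), u
3. not Dia (q implies not q), u
4. not (q implies not q), u
5. q, u
6. Dia (q implies not q), v
7. not (q implies not q), v
8. q, v
9. q implies not q, w
10. not q, w
Accessibility: uRu, uRv, vRu, vRv, vRw, wRv, wRw
The negation has an open branch (countermodel exists).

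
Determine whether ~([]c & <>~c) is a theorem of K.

Tableau for the negation []c & <>~c:
1. []c & <>~c, 0
2. []c, 0
3. <>~c, 0
4. ~c, 1
5. c, 1
Accessibility: 0R1
Branch closes: c and ~c both at 1.
All branches of the negation close; one closing branch shown above.

Valid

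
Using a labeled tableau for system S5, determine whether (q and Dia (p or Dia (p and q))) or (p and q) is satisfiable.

1. (q and Dia (p or Dia (p and q))) or (p and q), 0
2. p and q, 0   [or-rule on 1 (branches; this branch)]
3. p, 0   [and-rule on 2]
4. q, 0   [and-rule on 2]
Accessibility: 0R0

Yes, satisfiable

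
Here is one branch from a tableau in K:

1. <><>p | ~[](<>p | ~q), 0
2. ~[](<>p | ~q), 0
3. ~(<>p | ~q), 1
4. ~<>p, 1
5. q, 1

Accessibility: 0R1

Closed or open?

Not closed

There is no literal clash: for every atom and world, at most one sign appears.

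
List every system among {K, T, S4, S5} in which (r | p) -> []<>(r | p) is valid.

S5

S5-tableau for the negation ~((r | p) -> []<>(r | p)):
1. ~((r | p) -> []<>(r | p)), u
2. r | p, u
3. ~[]<>(r | p), u
4. p, u
5. ~<>(r | p), v
6. ~(r | p), u
7. ~r, u
8. ~p, u
Accessibility: uRu, uRv, vRu, vRv
Branch closes: p and ~p both at u.
Every branch closes (one shown): valid in S5.
S4-tableau for the negation ~((r | p) -> []<>(r | p)):
1. ~((r | p) -> []<>(r | p)), u
2. r | p, u
3. ~[]<>(r | p), u
4. p, u
5. ~<>(r | p), v
6. ~(r | p), v
7. ~r, v
8. ~p, v
Accessibility: uRu, uRv, vRv
Complete open branch: countermodel on an S4-frame, so not valid in S4, nor in K, T (the same frame is also a K-frame and a T-frame).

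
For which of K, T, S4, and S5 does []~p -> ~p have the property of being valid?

T, S4, S5

K-tableau for the negation ~([]~p -> ~p):
1. ~([]~p -> ~p), w0
2. []~p, w0   [~->-rule on 1]
3. p, w0   [~->-rule on 1]
Complete open branch: countermodel on a K-frame, so not valid in K.
T-tableau for the negation ~([]~p -> ~p):
1. ~([]~p -> ~p), w0
2. []~p, w0   [~->-rule on 1]
3. p, w0   [~->-rule on 1]
4. ~p, w0   [[]-rule on 2 via w0Rw0]
Accessibility: w0Rw0
Branch closes: p and ~p both at w0.
Every branch closes (one shown): valid in T, hence also in S4, S5 (every theorem of T is a theorem of S4 and S5).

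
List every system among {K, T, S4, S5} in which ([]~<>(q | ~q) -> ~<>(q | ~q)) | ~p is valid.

T, S4, S5

K-tableau for the negation ~(([]~<>(q | ~q) -> ~<>(q | ~q)) | ~p):
1. ~(([]~<>(q | ~q) -> ~<>(q | ~q)) | ~p), u
2. ~([]~<>(q | ~q) -> ~<>(q | ~q)), u   [~|-rule on 1]
3. p, u   [~|-rule on 1]
4. []~<>(q | ~q), u   [~->-rule on 2]
5. <>(q | ~q), u   [~->-rule on 2]
6. q | ~q, v   [<>-rule on 5: fresh world v, uRv]
7. ~<>(q | ~q), v   [[]-rule on 4 via uRv]
8. ~q, v   [|-rule on 6 (branches; this branch)]
Accessibility: uRv
Complete open branch: countermodel on a K-frame, so not valid in K.
T-tableau for the negation ~(([]~<>(q | ~q) -> ~<>(q | ~q)) | ~p):
1. ~(([]~<>(q | ~q) -> ~<>(q | ~q)) | ~p), u
2. ~([]~<>(q | ~q) -> ~<>(q | ~q)), u   [~|-rule on 1]
3. p, u   [~|-rule on 1]
4. []~<>(q | ~q), u   [~->-rule on 2]
5. <>(q | ~q), u   [~->-rule on 2]
6. ~<>(q | ~q), u   [[]-rule on 4 via uRu]
7. ~(q | ~q), u   [~<>-rule on 6 via uRu]
8. ~q, u   [~|-rule on 7]
9. q, u   [~|-rule on 7]
Accessibility: uRu
Branch closes: q and ~q both at u.
Every branch closes (one shown): valid in T, hence also in S4, S5 (every theorem of T is a theorem of S4 and S5).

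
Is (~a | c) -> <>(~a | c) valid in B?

Tableau for the negation ~((~a | c) -> <>(~a | c)):
1. ~((~a | c) -> <>(~a | c)), 0
2. ~a | c, 0
3. ~<>(~a | c), 0
4. ~(~a | c), 0
5. a, 0
6. ~c, 0
7. c, 0
Accessibility: 0R0
Branch closes: c and ~c both at 0.
All branches of the negation close; one closing branch shown above.

Valid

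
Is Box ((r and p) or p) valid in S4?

No, not valid

Tableau for the negation not Box ((r and p) or p):
1. not Box ((r and p) or p), 0
2. not ((r and p) or p), 1
3. not (r and p), 1
4. not p, 1
Accessibility: 0R0, 0R1, 1R1
The negation has an open branch (countermodel exists).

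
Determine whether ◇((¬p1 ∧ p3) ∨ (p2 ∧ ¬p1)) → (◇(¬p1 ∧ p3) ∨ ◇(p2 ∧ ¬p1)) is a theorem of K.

Tableau for the negation ¬(◇((¬p1 ∧ p3) ∨ (p2 ∧ ¬p1)) → (◇(¬p1 ∧ p3) ∨ ◇(p2 ∧ ¬p1))):
1. ¬(◇((¬p1 ∧ p3) ∨ (p2 ∧ ¬p1)) → (◇(¬p1 ∧ p3) ∨ ◇(p2 ∧ ¬p1))), w0
2. ◇((¬p1 ∧ p3) ∨ (p2 ∧ ¬p1)), w0
3. ¬(◇(¬p1 ∧ p3) ∨ ◇(p2 ∧ ¬p1)), w0
4. ¬◇(¬p1 ∧ p3), w0
5. ¬◇(p2 ∧ ¬p1), w0
6. (¬p1 ∧ p3) ∨ (p2 ∧ ¬p1), w1
7. ¬(¬p1 ∧ p3), w1
8. ¬(p2 ∧ ¬p1), w1
9. p2 ∧ ¬p1, w1
10. p2, w1
11. ¬p1, w1
12. ¬p3, w1
13. p1, w1
Accessibility: w0Rw1
Branch closes: p1 and ¬p1 both at w1.
All branches of the negation close; one closing branch shown above.

Yes, valid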